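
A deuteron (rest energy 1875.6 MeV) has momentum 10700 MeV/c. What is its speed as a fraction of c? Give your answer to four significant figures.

βγ = pc/(mc²) = 10700/1875.6 = 5.7048.
Since γ² = 1 + (βγ)² = 33.5447, γ = √33.5447 = 5.79178, and β = (βγ)/γ = 5.7048/5.79178 = 0.9850.

0.9850c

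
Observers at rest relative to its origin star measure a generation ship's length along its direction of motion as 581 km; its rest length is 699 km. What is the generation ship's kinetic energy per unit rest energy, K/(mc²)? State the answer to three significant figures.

0.203

Length contraction gives γ = L₀/L = 699/581 = 1.2031.
Since K = (γ−1)mc², K/(mc²) = 1.2031 − 1 = 0.203.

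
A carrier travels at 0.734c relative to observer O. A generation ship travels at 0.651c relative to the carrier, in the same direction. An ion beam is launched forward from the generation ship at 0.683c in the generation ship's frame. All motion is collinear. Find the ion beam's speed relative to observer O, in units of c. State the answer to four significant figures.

0.9879c

First combine the ion beam and generation ship (S''→S'): u₁ = (0.683 + 0.651)/(1 + 0.683×0.651) = 1.334/1.444633 = 0.92342.
Then combine with the carrier (S'→S): u = (0.92342 + 0.734)/(1 + 0.92342×0.734) = 1.65742/1.67779028 = 0.98786.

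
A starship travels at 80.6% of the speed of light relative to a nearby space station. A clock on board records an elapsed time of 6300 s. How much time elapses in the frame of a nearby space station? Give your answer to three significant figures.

10600 s

With β = 0.806, γ = 1/√(1 − 0.806²) = 1/√0.350364 = 1.6894.
The onboard clock measures proper time, so the interval in the rest frame of a nearby space station is dilated: Δt = γ·Δτ = 1.6894 × 6300 s = 10600 s.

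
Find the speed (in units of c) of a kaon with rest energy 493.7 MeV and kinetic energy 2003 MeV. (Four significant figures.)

K = (γ−1)mc², so γ = 1 + 2003/493.7 = 5.0571.
Then v/c = √(1 − γ⁻²) = √(1 − 0.0391018) = √0.9608982 = 0.9803.

0.9803c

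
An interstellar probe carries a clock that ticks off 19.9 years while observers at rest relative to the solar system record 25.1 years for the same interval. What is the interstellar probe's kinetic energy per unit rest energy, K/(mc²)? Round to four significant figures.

The time-dilation ratio gives γ = 25.1/19.9 = 1.26131.
K/(mc²) = γ − 1 = 1.26131 − 1 = 0.2613.

0.2613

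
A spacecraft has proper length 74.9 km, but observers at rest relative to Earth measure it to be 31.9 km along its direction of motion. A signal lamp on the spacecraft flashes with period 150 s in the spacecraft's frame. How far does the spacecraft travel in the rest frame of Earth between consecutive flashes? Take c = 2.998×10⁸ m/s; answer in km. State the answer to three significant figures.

9.55×10^7 km

From L = L₀/γ: γ = 74.9/31.9 = 2.34796.
β = √(1 − 1/γ²) = 0.90477. Lab-frame period = γτ = 2.34796×150 s = 352.19 s. Distance = βc × γτ = 0.90477 × 2.998×10⁸ m/s × 352.19 s = 9.5532×10^10 m = 9.55×10^7 km.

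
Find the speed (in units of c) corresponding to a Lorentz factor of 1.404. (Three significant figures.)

β = √(1 − 1/γ²) = √(1 − 1/1.971216) = √0.492699 = 0.702.

0.702c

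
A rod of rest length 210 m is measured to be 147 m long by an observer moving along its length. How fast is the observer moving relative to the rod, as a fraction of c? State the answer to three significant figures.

Length contraction gives γ = L₀/L = 210/147 = 1.4286.
β = √(1 − 1/γ²) = √0.51002 = 0.714.

0.714c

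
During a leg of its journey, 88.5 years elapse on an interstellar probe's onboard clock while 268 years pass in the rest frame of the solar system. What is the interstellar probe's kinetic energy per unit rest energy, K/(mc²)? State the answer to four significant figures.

From Δt = γΔτ: γ = 268/88.5 = 3.02825.
Since K = (γ−1)mc², K/(mc²) = 3.02825 − 1 = 2.028.

2.028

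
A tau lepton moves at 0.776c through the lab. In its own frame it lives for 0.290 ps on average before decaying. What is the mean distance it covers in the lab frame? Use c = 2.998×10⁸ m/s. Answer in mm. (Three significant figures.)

0.107 mm

With β = 0.776, γ = 1/√(1 − 0.776²) = 1/√0.397824 = 1.5855.
Lab-frame lifetime: Δt = γτ = 1.5855 × 0.290 ps = 0.45979 ps.
Distance: d = vΔt = 0.776 × 2.998×10⁸ m/s × 4.5979×10^-13 s = 1.07×10^-4 m = 0.107 mm.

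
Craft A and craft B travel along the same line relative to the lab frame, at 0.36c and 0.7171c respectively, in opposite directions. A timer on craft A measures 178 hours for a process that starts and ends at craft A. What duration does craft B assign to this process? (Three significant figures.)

The velocity of craft A relative to craft B is (0.36 + 0.7171)c / (1 + 0.36×0.7171) = 0.85609c; relative speed 0.85609c.
γ for this relative speed: γ = 1/√(1 − 0.73289) = 1.9349.
The clock on craft A records proper time, so craft B measures Δt = γΔτ = 1.9349 × 178 = 344 hours.

344 hours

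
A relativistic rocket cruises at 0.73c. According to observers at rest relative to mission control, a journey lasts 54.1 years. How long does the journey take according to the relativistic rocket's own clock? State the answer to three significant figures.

37.0 years

γ = 1/√(1 − β²) = 1/√(1 − 0.5329) = 1/√0.4671 = 1/0.683447 = 1.4632.
The moving clock records proper time: Δτ = Δt/γ = 54.1/1.4632 = 37.0 years.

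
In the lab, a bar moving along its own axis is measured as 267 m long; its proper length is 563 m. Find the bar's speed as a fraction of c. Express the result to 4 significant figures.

0.8804c

Length contraction gives γ = L₀/L = 563/267 = 2.1086.
β = √(1 − 1/γ²) = √0.775089 = 0.8804.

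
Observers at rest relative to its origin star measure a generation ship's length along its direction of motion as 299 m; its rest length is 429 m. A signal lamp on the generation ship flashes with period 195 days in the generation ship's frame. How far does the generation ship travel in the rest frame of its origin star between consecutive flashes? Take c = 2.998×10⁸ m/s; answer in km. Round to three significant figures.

5.20×10^12 km

Length contraction gives γ = L₀/L = 429/299 = 1.43478.
β = √(1 − 1/γ²) = 0.7171. Lab-frame period = γτ = 1.43478×195 days = 279.78 days. Distance = βc × γτ = 0.7171 × 2.998×10⁸ m/s × 24172992 s = 5.1969×10^15 m = 5.20×10^12 km.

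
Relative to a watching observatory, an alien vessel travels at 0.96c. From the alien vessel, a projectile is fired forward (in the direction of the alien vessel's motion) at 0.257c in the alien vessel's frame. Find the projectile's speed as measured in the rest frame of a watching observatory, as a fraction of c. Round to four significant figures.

In units of c, u = (u' + v)/(1 + u'v) with u' = 0.257 and v = 0.96.
Numerator: 0.257 + 0.96 = 1.217. Denominator: 1 + (0.257)(0.96) = 1.24672.
u = 1.217/1.24672 = 0.97616, so the speed is 0.9762c.

0.9762c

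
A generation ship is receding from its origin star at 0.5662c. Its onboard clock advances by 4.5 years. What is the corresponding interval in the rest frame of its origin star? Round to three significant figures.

5.46 years

With β = 0.5662, γ = 1/√(1 − 0.5662²) = 1/√0.67941756 = 1.2132.
Time dilation: Δt = γ·Δτ = 1.2132 × 4.5 = 5.46 years.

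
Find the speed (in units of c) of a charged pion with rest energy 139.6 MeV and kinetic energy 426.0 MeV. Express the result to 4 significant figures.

K = (γ−1)mc², so γ = 1 + 426.0/139.6 = 4.0516.
Then v/c = √(1 − γ⁻²) = √(1 − 0.0609182) = √0.9390818 = 0.9691.

0.9691c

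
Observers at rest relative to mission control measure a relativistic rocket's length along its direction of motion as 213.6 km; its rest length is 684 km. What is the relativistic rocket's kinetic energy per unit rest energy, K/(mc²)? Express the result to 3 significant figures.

2.20

γ = L₀/L = 684/213.6 = 3.20225.
Since K = (γ−1)mc², K/(mc²) = 3.20225 − 1 = 2.20.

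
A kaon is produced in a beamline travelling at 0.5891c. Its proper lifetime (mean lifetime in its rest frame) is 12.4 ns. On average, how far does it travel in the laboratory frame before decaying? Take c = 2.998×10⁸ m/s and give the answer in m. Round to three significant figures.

Lorentz factor: γ = (1 − 0.34703881)^(−1/2) = 1.2375.
Lab-frame lifetime: Δt = γτ = 1.2375 × 12.4 ns = 15.345 ns.
Distance: d = vΔt = 0.5891 × 2.998×10⁸ m/s × 1.5345×10^-8 s = 2.71 m.

2.71 m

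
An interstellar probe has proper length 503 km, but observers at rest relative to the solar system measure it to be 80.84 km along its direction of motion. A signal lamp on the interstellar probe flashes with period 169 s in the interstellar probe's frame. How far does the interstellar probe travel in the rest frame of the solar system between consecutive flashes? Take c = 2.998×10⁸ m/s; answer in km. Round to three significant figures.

From L = L₀/γ: γ = 503/80.84 = 6.22217.
β = √(1 − 1/γ²) = 0.987. Lab-frame period = γτ = 6.22217×169 s = 1051.5 s. Distance = βc × γτ = 0.987 × 2.998×10⁸ m/s × 1051.5 s = 3.1114×10^11 m = 3.11×10^8 km.

3.11×10^8 km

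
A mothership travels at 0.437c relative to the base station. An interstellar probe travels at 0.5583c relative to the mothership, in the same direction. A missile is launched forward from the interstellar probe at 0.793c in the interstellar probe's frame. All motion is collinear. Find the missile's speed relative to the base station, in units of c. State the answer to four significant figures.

0.9747c

Apply u = (u'+v)/(1+u'v) twice. Missile in the mothership frame: (0.793+0.5583)/(1+0.793·0.5583) = 1.3513/1.4427319 = 0.93663c.
That velocity, transformed to the rest frame of the base station: (0.93663+0.437)/(1+0.93663·0.437) = 1.37363/1.40930731 = 0.97468c.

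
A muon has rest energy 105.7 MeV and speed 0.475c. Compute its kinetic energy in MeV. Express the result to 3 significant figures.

γ = 1/√(1 − β²) = 1/√(1 − 0.225625) = 1/√0.774375 = 1/0.879986 = 1.13638.
Kinetic energy: K = (γ − 1)mc² = (1.13638 − 1) × 105.7 MeV = 0.13638 × 105.7 = 14.4 MeV.

14.4 MeV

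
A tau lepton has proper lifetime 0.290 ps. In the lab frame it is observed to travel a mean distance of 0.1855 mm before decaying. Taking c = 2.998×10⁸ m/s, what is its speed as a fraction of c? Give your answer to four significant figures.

0.9055c

Let x = d/(cτ) = 1.855×10^-4 m / (2.998×10⁸ m/s × 2.900×10^-13 s) = 2.1336. Since d = βγcτ, x = βγ = β/√(1−β²).
Solving: β² = x²/(1+x²) = 4.55225/5.55225 = 0.819893, so β = 0.9055.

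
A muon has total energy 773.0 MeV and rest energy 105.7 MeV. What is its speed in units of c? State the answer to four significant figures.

Total energy E = γmc² gives γ = 773.0/105.7 = 7.3132.
Hence β = √(1 − 1/γ²) = √(1 − 0.0186976) = √0.9813024 = 0.9906.

0.9906c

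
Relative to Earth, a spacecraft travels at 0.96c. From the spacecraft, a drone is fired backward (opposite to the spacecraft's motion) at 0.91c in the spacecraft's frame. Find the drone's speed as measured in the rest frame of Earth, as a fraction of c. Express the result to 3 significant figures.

0.396c

Relativistic velocity addition: u = (u' + v)/(1 + u'v/c²), with u' = −0.91c and v = 0.96c.
Numerator: −0.91 + 0.96 = 0.05. Denominator: 1 + (−0.91)(0.96) = 0.1264.
u = 0.05/0.1264 = 0.39557, so the speed is 0.396c.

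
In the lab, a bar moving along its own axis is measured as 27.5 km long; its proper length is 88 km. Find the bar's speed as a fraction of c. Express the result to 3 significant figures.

0.950c

Length contraction gives γ = L₀/L = 88/27.5 = 3.2.
β = √(1 − 1/γ²) = √0.902344 = 0.950.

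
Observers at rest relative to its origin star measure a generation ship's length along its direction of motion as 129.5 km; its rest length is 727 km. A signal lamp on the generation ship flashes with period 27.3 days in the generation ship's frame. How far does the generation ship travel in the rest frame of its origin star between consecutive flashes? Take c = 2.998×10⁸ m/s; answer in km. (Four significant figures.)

Length contraction gives γ = L₀/L = 727/129.5 = 5.6139.
β = √(1 − 1/γ²) = 0.98401. Lab-frame period = γτ = 5.6139×27.3 days = 153.26 days. Distance = βc × γτ = 0.98401 × 2.998×10⁸ m/s × 13241664 s = 3.9064×10^15 m = 3.906×10^12 km.

3.906×10^12 km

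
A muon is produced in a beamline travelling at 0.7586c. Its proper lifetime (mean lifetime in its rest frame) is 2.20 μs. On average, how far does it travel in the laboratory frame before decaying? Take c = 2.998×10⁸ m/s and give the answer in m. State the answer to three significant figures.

With β = 0.7586, γ = 1/√(1 − 0.7586²) = 1/√0.42452604 = 1.5348.
Lab-frame lifetime: Δt = γτ = 1.5348 × 2.20 μs = 3.3766 μs.
Distance: d = vΔt = 0.7586 × 2.998×10⁸ m/s × 3.3766×10^-6 s = 768 m.

768 m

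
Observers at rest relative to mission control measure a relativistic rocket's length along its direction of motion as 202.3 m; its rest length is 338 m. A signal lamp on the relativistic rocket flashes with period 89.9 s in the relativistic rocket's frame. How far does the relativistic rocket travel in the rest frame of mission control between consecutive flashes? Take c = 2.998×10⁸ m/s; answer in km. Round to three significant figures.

3.61×10^7 km

Length contraction gives γ = L₀/L = 338/202.3 = 1.67079.
β = √(1 − 1/γ²) = 0.80111. Lab-frame period = γτ = 1.67079×89.9 s = 150.2 s. Distance = βc × γτ = 0.80111 × 2.998×10⁸ m/s × 150.2 s = 3.6074×10^10 m = 3.61×10^7 km.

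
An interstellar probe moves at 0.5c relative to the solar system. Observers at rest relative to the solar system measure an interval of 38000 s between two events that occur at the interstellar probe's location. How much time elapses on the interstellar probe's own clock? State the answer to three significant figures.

32900 s

β² = 0.25, so γ = 1/√0.75 = 1.1547.
The interstellar probe's clock runs slow as seen from the solar system, so Δτ = Δt/γ = 38000/1.1547 = 32900 s.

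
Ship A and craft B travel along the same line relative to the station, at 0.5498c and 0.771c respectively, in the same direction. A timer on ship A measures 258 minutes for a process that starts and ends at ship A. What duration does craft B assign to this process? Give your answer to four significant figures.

Speed of ship A in craft B's frame: u = (v_A − v_B)/(1 − v_A v_B/c²) = (0.5498 − 0.771)/(1 − 0.5498×0.771) = −0.2212/0.5761042 = −0.38396; |u| = 0.38396c.
At |u| = 0.38396c, γ = (1 − 0.147425)^(−1/2) = 1.083.
Ship A's interval is proper; time dilation gives Δt_B = γΔτ = 1.083 × 258 minutes = 279.4 minutes.

279.4 minutes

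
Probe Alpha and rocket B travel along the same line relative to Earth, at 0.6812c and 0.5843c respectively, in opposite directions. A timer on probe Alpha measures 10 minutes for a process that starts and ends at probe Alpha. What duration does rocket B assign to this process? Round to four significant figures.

Transform probe Alpha's velocity into rocket B's frame: (0.6812 + 0.5843)/(1 + 0.6812·0.5843) = 1.2655/1.39802516, so the relative speed is 0.90521c.
γ for this relative speed: γ = 1/√(1 − 0.819405) = 2.3531.
Probe Alpha's interval is proper; time dilation gives Δt_B = γΔτ = 2.3531 × 10 minutes = 23.53 minutes.

23.53 minutes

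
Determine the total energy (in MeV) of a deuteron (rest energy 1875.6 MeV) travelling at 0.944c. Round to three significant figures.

β² = 0.891136, so γ = 1/√0.108864 = 3.0308.
Total energy: E = γmc² = 3.0308 × 1875.6 MeV = 5680 MeV.

5680 MeV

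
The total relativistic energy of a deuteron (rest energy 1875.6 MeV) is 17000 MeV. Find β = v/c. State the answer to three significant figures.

0.994

Total energy E = γmc² gives γ = 17000/1875.6 = 9.0638.
Hence β = √(1 − 1/γ²) = √(1 − 0.0121725) = √0.9878275 = 0.994.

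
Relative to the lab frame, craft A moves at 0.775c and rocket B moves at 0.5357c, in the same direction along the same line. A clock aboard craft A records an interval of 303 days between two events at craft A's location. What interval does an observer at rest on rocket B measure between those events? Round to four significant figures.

332.1 days

Transform craft A's velocity into rocket B's frame: (0.775 − 0.5357)/(1 − 0.775·0.5357) = 0.2393/0.5848325, so the relative speed is 0.40918c.
γ for this relative speed: γ = 1/√(1 − 0.167428) = 1.0959.
The clock on craft A records proper time, so rocket B measures Δt = γΔτ = 1.0959 × 303 = 332.1 days.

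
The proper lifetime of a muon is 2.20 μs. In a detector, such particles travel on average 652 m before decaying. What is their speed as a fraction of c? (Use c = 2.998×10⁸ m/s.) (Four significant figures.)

0.7030c

d = βγcτ ⇒ βγ = d/(cτ) = 652.0 m / (659.56 m) = 0.98854.
β = (βγ)/√(1+(βγ)²) = 0.98854/√1.977211 = 0.7030.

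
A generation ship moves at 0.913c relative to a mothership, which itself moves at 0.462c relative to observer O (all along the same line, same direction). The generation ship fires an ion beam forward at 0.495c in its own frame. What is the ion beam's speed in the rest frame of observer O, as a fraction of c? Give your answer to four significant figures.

0.9888c

First combine the ion beam and generation ship (S''→S'): u₁ = (0.495 + 0.913)/(1 + 0.495×0.913) = 1.408/1.451935 = 0.96974.
Then combine with the mothership (S'→S): u = (0.96974 + 0.462)/(1 + 0.96974×0.462) = 1.43174/1.44801988 = 0.98876.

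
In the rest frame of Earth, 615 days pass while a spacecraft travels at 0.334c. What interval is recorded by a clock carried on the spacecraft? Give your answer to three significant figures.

580 days

β² = 0.111556, so γ = 1/√0.888444 = 1.0609.
The spacecraft's clock runs slow as seen from Earth, so Δτ = Δt/γ = 615/1.0609 = 580 days.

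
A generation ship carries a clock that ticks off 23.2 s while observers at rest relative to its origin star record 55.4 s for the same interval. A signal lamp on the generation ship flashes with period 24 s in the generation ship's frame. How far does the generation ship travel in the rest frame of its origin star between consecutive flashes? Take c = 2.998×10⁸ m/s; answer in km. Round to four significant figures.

From Δt = γΔτ: γ = 55.4/23.2 = 2.38793.
β = √(1 − 1/γ²) = 0.90809. Lab-frame period = γτ = 2.38793×24 s = 57.31 s. Distance = βc × γτ = 0.90809 × 2.998×10⁸ m/s × 57.31 s = 1.5602×10^10 m = 1.560×10^7 km.

1.560×10^7 km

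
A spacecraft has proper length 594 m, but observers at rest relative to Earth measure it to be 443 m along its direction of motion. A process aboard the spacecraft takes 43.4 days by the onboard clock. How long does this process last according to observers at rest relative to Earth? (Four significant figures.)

From L = L₀/γ: γ = 594/443 = 1.34086.
Δt = γΔτ = 1.34086 × 43.4 = 58.19 days.

58.19 days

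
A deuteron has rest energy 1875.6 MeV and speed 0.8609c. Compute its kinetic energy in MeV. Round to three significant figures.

1810 MeV

γ = 1/√(1 − β²) = 1/√(1 − 0.74114881) = 1/√0.25885119 = 1/0.508774 = 1.96551.
Kinetic energy: K = (γ − 1)mc² = (1.96551 − 1) × 1875.6 MeV = 0.96551 × 1875.6 = 1810 MeV.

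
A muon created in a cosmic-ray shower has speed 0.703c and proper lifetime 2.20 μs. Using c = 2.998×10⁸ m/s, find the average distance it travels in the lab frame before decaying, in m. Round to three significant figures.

652 m

Lorentz factor: γ = (1 − 0.494209)^(−1/2) = 1.4061.
Lab-frame lifetime: Δt = γτ = 1.4061 × 2.20 μs = 3.0934 μs.
Distance: d = vΔt = 0.703 × 2.998×10⁸ m/s × 3.0934×10^-6 s = 652 m.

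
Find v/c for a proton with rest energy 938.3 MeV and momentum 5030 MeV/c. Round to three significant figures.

pc/(mc²) = 5030/938.3 = 5.3608 = βγ = β/√(1−β²).
So β² = x²/(1 + x²) with x = 5.3608: x² = 28.7382, β² = 28.7382/29.7382 = 0.966373, β = 0.983.

0.983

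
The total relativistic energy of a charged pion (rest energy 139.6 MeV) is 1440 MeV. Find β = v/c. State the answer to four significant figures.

0.9953

γ = E/(mc²) = 1440/139.6 = 10.315.
β = √(1 − 1/γ²) = √(1 − 0.00939856) = √0.99060144 = 0.9953.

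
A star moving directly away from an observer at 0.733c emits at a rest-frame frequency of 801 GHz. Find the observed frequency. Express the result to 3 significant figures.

314 GHz

Relativistic Doppler (source moving away): f_obs = f_src · √((1−β)/(1+β)).
With β = 0.733: factor = √(0.267/1.733) = 0.39252.
f_obs = 801 × 0.39252 = 314 GHz.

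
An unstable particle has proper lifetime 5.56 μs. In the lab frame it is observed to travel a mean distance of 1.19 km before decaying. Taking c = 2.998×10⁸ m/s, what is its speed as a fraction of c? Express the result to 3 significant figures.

d = βγcτ ⇒ βγ = d/(cτ) = 1190 m / (1666.888 m) = 0.71391.
β = (βγ)/√(1+(βγ)²) = 0.71391/√1.509667 = 0.581.

0.581c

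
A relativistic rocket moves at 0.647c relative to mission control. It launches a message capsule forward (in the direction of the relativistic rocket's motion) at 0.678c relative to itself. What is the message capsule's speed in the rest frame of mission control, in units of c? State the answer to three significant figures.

Relativistic velocity addition: u = (u' + v)/(1 + u'v/c²), with u' = 0.678c and v = 0.647c.
Numerator: 0.678 + 0.647 = 1.325. Denominator: 1 + (0.678)(0.647) = 1.438666.
u = 1.325/1.438666 = 0.92099, so the speed is 0.921c.

0.921c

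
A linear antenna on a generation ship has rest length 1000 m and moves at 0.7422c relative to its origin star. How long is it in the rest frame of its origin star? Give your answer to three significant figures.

670 m

With β = 0.7422, γ = 1/√(1 − 0.7422²) = 1/√0.44913916 = 1.4921.
Along the direction of motion the measured length is L₀/γ = 1000/1.4921 = 670 m.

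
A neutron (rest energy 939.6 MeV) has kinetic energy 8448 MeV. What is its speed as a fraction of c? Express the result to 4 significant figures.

γ = 1 + K/(mc²) = 1 + 8448/939.6 = 9.9911.
β = √(1 − 1/γ²) = √(1 − 0.0100178) = √0.9899822 = 0.9950.

0.9950c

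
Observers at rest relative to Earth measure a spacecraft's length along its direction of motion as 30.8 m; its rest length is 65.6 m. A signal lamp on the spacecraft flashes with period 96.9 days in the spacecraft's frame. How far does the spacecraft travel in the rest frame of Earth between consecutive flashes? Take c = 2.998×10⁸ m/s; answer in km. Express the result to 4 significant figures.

Length contraction gives γ = L₀/L = 65.6/30.8 = 2.12987.
β = √(1 − 1/γ²) = 0.88293. Lab-frame period = γτ = 2.12987×96.9 days = 206.38 days. Distance = βc × γτ = 0.88293 × 2.998×10⁸ m/s × 17831232 s = 4.7200×10^15 m = 4.720×10^12 km.

4.720×10^12 km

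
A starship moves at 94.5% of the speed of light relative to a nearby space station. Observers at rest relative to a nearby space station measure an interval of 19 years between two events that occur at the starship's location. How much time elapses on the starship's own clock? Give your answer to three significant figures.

6.21 years

γ = 1/√(1 − β²) = 1/√(1 − 0.893025) = 1/√0.106975 = 1/0.32707 = 3.0574.
The moving clock records proper time: Δτ = Δt/γ = 19/3.0574 = 6.21 years.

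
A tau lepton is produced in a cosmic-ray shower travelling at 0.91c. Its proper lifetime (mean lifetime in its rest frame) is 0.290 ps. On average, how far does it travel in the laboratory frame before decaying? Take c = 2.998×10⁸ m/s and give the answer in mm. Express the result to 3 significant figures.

0.191 mm

With β = 0.91, γ = 1/√(1 − 0.91²) = 1/√0.1719 = 2.4119.
Lab-frame lifetime: Δt = γτ = 2.4119 × 0.290 ps = 0.69945 ps.
Distance: d = vΔt = 0.91 × 2.998×10⁸ m/s × 6.9945×10^-13 s = 1.91×10^-4 m = 0.191 mm.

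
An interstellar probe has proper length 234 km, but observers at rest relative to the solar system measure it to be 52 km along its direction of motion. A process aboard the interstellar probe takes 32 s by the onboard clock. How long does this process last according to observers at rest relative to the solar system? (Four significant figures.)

144.0 s

From L = L₀/γ: γ = 234/52 = 4.5.
Δt = γΔτ = 4.5 × 32 = 144.0 s.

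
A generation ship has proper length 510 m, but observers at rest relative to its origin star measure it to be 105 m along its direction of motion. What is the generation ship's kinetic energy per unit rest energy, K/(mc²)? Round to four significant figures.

γ = L₀/L = 510/105 = 4.85714.
Since K = (γ−1)mc², K/(mc²) = 4.85714 − 1 = 3.857.

3.857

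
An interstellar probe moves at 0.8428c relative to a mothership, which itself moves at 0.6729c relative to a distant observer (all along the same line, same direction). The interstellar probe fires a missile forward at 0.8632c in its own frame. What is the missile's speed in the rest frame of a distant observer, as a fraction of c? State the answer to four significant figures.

0.9976c

First combine the missile and interstellar probe (S''→S'): u₁ = (0.8632 + 0.8428)/(1 + 0.8632×0.8428) = 1.706/1.72750496 = 0.98755.
Then combine with the mothership (S'→S): u = (0.98755 + 0.6729)/(1 + 0.98755×0.6729) = 1.66045/1.664522395 = 0.99755.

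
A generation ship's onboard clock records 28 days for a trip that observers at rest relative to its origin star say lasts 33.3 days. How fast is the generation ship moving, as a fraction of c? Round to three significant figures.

γ = Δt/Δτ = 33.3/28 = 1.1893.
β = √(1 − 1/γ²) = √(1 − 0.706996) = √0.293004 = 0.541.

0.541c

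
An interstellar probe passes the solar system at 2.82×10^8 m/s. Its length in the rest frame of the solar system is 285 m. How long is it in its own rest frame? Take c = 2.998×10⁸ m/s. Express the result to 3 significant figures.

840 m

β = v/c = (2.82×10^8 m/s)/(2.998×10⁸ m/s) = 0.940627.
With β = 0.940627, γ = 1/√(1 − 0.940627²) = 1/√0.1152208 = 2.946.
Proper length: L₀ = γ·L = 2.946 × 285 = 840 m.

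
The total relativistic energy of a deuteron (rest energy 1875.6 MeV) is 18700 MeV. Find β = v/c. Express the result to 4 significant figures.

γ = E/(mc²) = 18700/1875.6 = 9.9701.
β = √(1 − 1/γ²) = √(1 − 0.0100601) = √0.9899399 = 0.9950.

0.9950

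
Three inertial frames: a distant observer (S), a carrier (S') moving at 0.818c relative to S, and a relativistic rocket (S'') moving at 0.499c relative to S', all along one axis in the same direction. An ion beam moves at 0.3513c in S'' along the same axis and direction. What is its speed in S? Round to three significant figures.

0.968c

First combine the ion beam and relativistic rocket (S''→S'): u₁ = (0.3513 + 0.499)/(1 + 0.3513×0.499) = 0.8503/1.1752987 = 0.72348.
Then combine with the carrier (S'→S): u = (0.72348 + 0.818)/(1 + 0.72348×0.818) = 1.54148/1.59180664 = 0.96838.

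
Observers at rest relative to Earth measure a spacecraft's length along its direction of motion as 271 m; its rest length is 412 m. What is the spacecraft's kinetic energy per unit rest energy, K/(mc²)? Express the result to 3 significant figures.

γ = L₀/L = 412/271 = 1.5203.
K/(mc²) = γ − 1 = 1.5203 − 1 = 0.520.

0.520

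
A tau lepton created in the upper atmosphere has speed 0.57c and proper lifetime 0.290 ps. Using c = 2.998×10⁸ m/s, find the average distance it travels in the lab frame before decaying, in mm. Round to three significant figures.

0.0603 mm

With β = 0.57, γ = 1/√(1 − 0.57²) = 1/√0.6751 = 1.2171.
Lab-frame lifetime: Δt = γτ = 1.2171 × 0.290 ps = 0.35296 ps.
Distance: d = vΔt = 0.57 × 2.998×10⁸ m/s × 3.5296×10^-13 s = 6.03×10^-5 m = 0.0603 mm.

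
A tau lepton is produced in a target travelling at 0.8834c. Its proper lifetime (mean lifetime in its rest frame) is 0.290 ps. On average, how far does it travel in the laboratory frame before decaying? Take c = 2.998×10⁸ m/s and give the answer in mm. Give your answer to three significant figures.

0.164 mm

β² = 0.78039556, so γ = 1/√0.21960444 = 2.1339.
Lab-frame lifetime: Δt = γτ = 2.1339 × 0.290 ps = 0.61883 ps.
Distance: d = vΔt = 0.8834 × 2.998×10⁸ m/s × 6.1883×10^-13 s = 1.64×10^-4 m = 0.164 mm.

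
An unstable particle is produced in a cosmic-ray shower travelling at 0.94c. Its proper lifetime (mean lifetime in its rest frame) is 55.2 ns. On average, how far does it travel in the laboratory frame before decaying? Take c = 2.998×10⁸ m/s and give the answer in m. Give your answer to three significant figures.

With β = 0.94, γ = 1/√(1 − 0.94²) = 1/√0.1164 = 2.9311.
Lab-frame lifetime: Δt = γτ = 2.9311 × 55.2 ns = 161.8 ns.
Distance: d = vΔt = 0.94 × 2.998×10⁸ m/s × 1.6180×10^-7 s = 45.6 m.

45.6 m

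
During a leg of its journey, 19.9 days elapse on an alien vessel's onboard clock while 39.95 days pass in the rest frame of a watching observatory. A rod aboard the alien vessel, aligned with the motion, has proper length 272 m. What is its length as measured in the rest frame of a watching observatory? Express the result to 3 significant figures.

From Δt = γΔτ: γ = 39.95/19.9 = 2.00754.
The rod contracts by the same γ: 272 m / 2.00754 = 135 m.

135 m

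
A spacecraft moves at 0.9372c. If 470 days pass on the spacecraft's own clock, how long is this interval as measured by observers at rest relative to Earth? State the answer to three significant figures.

1350 days

β² = 0.87834384, so γ = 1/√0.12165616 = 2.867.
The onboard clock measures proper time, so the interval in the rest frame of Earth is dilated: Δt = γ·Δτ = 2.867 × 470 days = 1350 days.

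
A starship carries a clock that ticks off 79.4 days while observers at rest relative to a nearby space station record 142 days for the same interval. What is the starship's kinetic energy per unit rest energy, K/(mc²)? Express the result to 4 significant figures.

0.7884

The time-dilation ratio gives γ = 142/79.4 = 1.78841.
Since K = (γ−1)mc², K/(mc²) = 1.78841 − 1 = 0.7884.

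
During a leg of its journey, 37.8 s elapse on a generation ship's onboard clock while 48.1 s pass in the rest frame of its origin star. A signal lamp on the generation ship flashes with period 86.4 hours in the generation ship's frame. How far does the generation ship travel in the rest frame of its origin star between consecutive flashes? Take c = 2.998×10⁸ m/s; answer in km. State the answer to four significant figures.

7.338×10^10 km

From Δt = γΔτ: γ = 48.1/37.8 = 1.27249.
β = √(1 − 1/γ²) = 0.6184. Lab-frame period = γτ = 1.27249×86.4 hours = 109.94 hours. Distance = βc × γτ = 0.6184 × 2.998×10⁸ m/s × 395784 s = 7.3377×10^13 m = 7.338×10^10 km.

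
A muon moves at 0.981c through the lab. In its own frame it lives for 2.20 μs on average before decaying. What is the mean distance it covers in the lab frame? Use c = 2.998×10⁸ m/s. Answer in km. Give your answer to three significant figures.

With β = 0.981, γ = 1/√(1 − 0.981²) = 1/√0.037639 = 5.1544.
Lab-frame lifetime: Δt = γτ = 5.1544 × 2.20 μs = 11.34 μs.
Distance: d = vΔt = 0.981 × 2.998×10⁸ m/s × 1.1340×10^-5 s = 3340 m = 3.34 km.

3.34 km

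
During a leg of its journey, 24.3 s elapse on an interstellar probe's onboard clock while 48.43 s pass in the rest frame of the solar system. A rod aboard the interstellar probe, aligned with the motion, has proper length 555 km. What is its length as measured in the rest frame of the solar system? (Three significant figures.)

278 km

γ = Δt/Δτ = 48.43/24.3 = 1.993.
L = L₀/γ = 555/1.993 = 278 km.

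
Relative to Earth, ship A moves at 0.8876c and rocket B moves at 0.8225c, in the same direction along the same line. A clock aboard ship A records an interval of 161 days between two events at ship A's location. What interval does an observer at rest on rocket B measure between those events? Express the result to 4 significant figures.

165.9 days

Transform ship A's velocity into rocket B's frame: (0.8876 − 0.8225)/(1 − 0.8876·0.8225) = 0.0651/0.269949, so the relative speed is 0.24116c.
γ for this relative speed: γ = 1/√(1 − 0.0581581) = 1.0304.
The clock on ship A records proper time, so rocket B measures Δt = γΔτ = 1.0304 × 161 = 165.9 days.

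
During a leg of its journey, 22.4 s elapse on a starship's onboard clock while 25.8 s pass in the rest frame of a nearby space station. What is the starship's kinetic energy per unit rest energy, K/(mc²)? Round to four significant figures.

0.1518

From Δt = γΔτ: γ = 25.8/22.4 = 1.15179.
Since K = (γ−1)mc², K/(mc²) = 1.15179 − 1 = 0.1518.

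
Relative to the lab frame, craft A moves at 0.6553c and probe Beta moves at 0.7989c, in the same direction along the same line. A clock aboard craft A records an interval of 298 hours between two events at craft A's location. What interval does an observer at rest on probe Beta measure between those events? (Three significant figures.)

313 hours

Speed of craft A in probe Beta's frame: u = (v_A − v_B)/(1 − v_A v_B/c²) = (0.6553 − 0.7989)/(1 − 0.6553×0.7989) = −0.1436/0.47648083 = −0.30138; |u| = 0.30138c.
At |u| = 0.30138c, γ = (1 − 0.0908299)^(−1/2) = 1.0488.
The clock on craft A records proper time, so probe Beta measures Δt = γΔτ = 1.0488 × 298 = 313 hours.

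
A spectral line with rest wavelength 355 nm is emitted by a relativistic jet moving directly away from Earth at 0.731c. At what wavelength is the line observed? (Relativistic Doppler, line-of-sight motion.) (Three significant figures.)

Relativistic Doppler for wavelength: λ_obs = λ_src · √((1+β)/(1−β)).
With β = 0.731: factor = √(1.731/0.269) = 2.5367.
λ_obs = 355 × 2.5367 = 901 nm.

901 nm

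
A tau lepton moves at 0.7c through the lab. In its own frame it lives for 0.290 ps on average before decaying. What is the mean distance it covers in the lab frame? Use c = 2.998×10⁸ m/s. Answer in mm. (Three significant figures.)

0.0852 mm

With β = 0.7, γ = 1/√(1 − 0.7²) = 1/√0.51 = 1.4003.
Lab-frame lifetime: Δt = γτ = 1.4003 × 0.290 ps = 0.40609 ps.
Distance: d = vΔt = 0.7 × 2.998×10⁸ m/s × 4.0609×10^-13 s = 8.52×10^-5 m = 0.0852 mm.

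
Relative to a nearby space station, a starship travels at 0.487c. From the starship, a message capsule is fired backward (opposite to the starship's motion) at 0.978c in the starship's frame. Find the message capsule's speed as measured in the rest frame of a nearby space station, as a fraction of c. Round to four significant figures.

0.9375c

In units of c, u = (u' + v)/(1 + u'v) with u' = −0.978 and v = 0.487.
Numerator: −0.978 + 0.487 = −0.491. Denominator: 1 + (−0.978)(0.487) = 0.523714.
u = −0.491/0.523714 = −0.93753, so the speed is 0.9375c.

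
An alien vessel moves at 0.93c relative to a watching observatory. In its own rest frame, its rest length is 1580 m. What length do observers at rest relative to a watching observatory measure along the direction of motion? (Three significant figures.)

γ = 1/√(1 − β²) = 1/√(1 − 0.8649) = 1/√0.1351 = 1/0.36756 = 2.7206.
Length contraction: L = L₀/γ = 1580/2.7206 = 581 m.

581 m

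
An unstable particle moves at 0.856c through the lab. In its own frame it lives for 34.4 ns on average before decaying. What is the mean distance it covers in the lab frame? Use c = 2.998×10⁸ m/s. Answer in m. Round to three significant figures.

With β = 0.856, γ = 1/√(1 − 0.856²) = 1/√0.267264 = 1.9343.
Lab-frame lifetime: Δt = γτ = 1.9343 × 34.4 ns = 66.54 ns.
Distance: d = vΔt = 0.856 × 2.998×10⁸ m/s × 6.6540×10^-8 s = 17.1 m.

17.1 m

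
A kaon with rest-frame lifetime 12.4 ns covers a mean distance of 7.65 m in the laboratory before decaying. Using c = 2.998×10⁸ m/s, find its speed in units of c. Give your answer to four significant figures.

0.8994c

Let x = d/(cτ) = 7.650 m / (2.998×10⁸ m/s × 1.240×10^-8 s) = 2.0578. Since d = βγcτ, x = βγ = β/√(1−β²).
Solving: β² = x²/(1+x²) = 4.23454/5.23454 = 0.808961, so β = 0.8994.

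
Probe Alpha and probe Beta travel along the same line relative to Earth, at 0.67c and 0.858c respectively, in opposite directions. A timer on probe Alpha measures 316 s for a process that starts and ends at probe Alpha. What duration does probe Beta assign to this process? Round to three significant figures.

The velocity of probe Alpha relative to probe Beta is (0.67 + 0.858)c / (1 + 0.67×0.858) = 0.97024c; relative speed 0.97024c.
At |u| = 0.97024c, γ = (1 − 0.941366)^(−1/2) = 4.1298.
The clock on probe Alpha records proper time, so probe Beta measures Δt = γΔτ = 4.1298 × 316 = 1310 s.

1310 s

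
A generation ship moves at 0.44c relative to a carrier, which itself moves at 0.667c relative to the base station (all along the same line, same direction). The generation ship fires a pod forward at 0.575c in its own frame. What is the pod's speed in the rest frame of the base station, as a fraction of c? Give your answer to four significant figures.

Compose velocities in two stages. Stage 1 (into S'): u₁ = (0.575+0.44)/(1+0.575×0.44) = 0.81006.
Stage 2 (into S): u = (0.81006+0.667)/(1+0.81006×0.667) = 0.95894, so the speed is 0.9589c.

0.9589c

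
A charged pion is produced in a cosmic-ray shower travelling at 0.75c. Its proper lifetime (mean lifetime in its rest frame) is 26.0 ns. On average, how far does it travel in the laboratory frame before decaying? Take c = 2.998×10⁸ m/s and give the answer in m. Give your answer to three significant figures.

γ = 1/√(1 − β²) = 1/√(1 − 0.5625) = 1/√0.4375 = 1/0.661438 = 1.5119.
Lab-frame lifetime: Δt = γτ = 1.5119 × 26.0 ns = 39.309 ns.
Distance: d = vΔt = 0.75 × 2.998×10⁸ m/s × 3.9309×10^-8 s = 8.84 m.

8.84 m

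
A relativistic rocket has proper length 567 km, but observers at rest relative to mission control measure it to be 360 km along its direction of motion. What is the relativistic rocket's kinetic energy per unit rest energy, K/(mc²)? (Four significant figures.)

0.5750

Length contraction gives γ = L₀/L = 567/360 = 1.575.
K/(mc²) = γ − 1 = 1.575 − 1 = 0.5750.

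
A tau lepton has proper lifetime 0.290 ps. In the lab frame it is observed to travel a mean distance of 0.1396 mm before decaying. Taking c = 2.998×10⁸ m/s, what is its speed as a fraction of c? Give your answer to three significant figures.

0.849c

d = βγcτ ⇒ βγ = d/(cτ) = 1.396×10^-4 m / (8.6942×10^-5 m) = 1.6057.
β = (βγ)/√(1+(βγ)²) = 1.6057/√3.57827 = 0.849.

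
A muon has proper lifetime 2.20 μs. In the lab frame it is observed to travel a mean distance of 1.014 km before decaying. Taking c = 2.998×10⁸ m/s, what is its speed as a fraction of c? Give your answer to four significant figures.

0.8383c

Let x = d/(cτ) = 1014 m / (2.998×10⁸ m/s × 2.200×10^-6 s) = 1.5374. Since d = βγcτ, x = βγ = β/√(1−β²).
Solving: β² = x²/(1+x²) = 2.3636/3.3636 = 0.702699, so β = 0.8383.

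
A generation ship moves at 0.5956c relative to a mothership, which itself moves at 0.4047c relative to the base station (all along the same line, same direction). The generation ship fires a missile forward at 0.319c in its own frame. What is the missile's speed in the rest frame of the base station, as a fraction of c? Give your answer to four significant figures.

Compose velocities in two stages. Stage 1 (into S'): u₁ = (0.319+0.5956)/(1+0.319×0.5956) = 0.76857.
Stage 2 (into S): u = (0.76857+0.4047)/(1+0.76857×0.4047) = 0.89492, so the speed is 0.8949c.

0.8949c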